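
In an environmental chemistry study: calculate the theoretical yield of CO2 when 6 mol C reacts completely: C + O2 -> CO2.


Mole ratio CO2:C = 1:1
n(CO2) = 6 × 1/1 = 6.000 mol
mass = 6.000 × 44.01 = 264.06 g

264.06 g


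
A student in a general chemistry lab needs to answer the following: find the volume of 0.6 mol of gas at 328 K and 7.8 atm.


PV = nRT  (R = 0.08206 L·atm/(mol·K))
V = nRT/P = 0.6×0.08206×328/7.8
= 2.07 L

2.07 L


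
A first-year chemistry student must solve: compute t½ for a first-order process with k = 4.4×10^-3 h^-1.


t½ = ln2/k = 0.693147/(4.4×10^-3 h^-1)
= 157.5 h

157.5 h


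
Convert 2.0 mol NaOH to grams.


M(NaOH) = 40.0 g/mol
mass = n × M = 2.0 × 40.0 = 80.00 g

80.00 g


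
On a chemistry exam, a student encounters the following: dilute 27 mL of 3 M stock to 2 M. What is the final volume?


C1V1 = C2V2
3 × 27 = 2 × V2
V2 = 81/2 = 40.5 mL

40.5 mL


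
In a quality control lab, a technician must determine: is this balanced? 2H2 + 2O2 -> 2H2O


Equation: 2H2 + 2O2 -> 2H2O
Check atoms: H: 4=4, O: 4≠2
Not balanced

No, not balanced


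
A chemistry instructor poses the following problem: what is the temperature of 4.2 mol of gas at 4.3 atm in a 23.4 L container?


PV = nRT  (R = 0.08206 L·atm/(mol·K))
T = PV/(nR) = 4.3×23.4/(4.2×0.08206)
= 100.62/0.344652
= 291.95 K

291.95 K


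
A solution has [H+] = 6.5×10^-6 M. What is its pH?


pH = -log10([H+]) = -log10(6.5×10^-6)
= 6 - log10(6.5)
= 6 - 0.81
= 5.19

5.19


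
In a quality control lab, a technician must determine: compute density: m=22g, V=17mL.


ρ = mass/volume
= 22/17
= 1.294 g/mL

1.294 g/mL


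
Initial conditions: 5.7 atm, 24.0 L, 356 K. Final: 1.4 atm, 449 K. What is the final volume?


P1V1/T1 = P2V2/T2
V2 = P1V1T2/(T1P2)
= 5.7×24.0×449/(356×1.4)
= 123.241 L

123.241 L


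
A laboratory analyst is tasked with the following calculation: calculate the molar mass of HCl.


M(HCl) = 1×1.008 + 1×35.45
= 1.01 + 35.45
= 36.46 g/mol

36.46 g/mol


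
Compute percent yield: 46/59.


% yield = actual/theoretical × 100
= 46/59 × 100
= 77.97%

77.97%


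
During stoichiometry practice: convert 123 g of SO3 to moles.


M(SO3) = 80.07 g/mol
n = mass/M = 123/80.07 = 1.5362 mol

1.5362 mol


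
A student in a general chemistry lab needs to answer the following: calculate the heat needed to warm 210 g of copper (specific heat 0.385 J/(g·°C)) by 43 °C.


q = mcΔT = 210 × 0.385 × 43
= 3476.55 J

3476.55 J


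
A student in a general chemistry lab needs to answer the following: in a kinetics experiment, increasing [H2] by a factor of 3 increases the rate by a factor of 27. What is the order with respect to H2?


rate ∝ [H2]^n
3^n = 27 → n = 3
Order in H2: 3

3


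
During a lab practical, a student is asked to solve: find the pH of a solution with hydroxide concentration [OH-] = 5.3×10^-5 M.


pOH = -log10([OH-]) = -log10(5.3×10^-5)
= 5 - log10(5.3) = 4.28
pH = 14 - pOH = 14 - 4.28 = 9.72

9.72


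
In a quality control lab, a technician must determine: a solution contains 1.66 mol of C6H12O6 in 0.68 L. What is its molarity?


M = n/V = 1.66/0.68 = 2.441 mol/L

2.441 M


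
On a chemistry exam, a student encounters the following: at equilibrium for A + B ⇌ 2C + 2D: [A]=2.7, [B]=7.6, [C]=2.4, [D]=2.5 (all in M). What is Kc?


Kc = [C]^2[D]^2/([A][B])
= (2.4^2 × 2.5^2)/(2.7^1 × 7.6^1)
= 36/20.52
= 1.754

1.754


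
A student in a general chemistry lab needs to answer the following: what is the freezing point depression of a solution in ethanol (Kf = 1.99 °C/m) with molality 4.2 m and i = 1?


ΔTf = Kf × m × i
= 1.99 × 4.2 × 1
= 8.358 °C

8.358 °C


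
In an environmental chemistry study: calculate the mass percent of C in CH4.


M(CH4) = 1×12.01 + 4×1.008 = 16.042 g/mol
Mass of C = 1 × 12.01 = 12.01 g/mol
% C = 12.01/16.042 × 100 = 74.87%

74.87%


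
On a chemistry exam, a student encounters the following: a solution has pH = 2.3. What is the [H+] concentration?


[H+] = 10^(-pH) = 10^(-2.3)
= 5.01×10^-3 M

5.01×10^-3 M


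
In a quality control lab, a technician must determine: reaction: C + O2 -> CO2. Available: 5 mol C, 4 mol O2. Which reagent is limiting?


Mole ratio available / coefficient:
  C: 5/1 = 5.000
  O2: 4/1 = 4.000
Smaller ratio is limiting.

O2


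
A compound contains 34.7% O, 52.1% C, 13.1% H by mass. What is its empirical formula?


Assume 100 g sample. Moles of each element:
  O: 34.7/16.0 = 2.169 mol
  C: 52.1/12.01 = 4.338 mol
  H: 13.1/1.008 = 12.996 mol
Divide by smallest (2.169):
  O: 2.169/2.169 = 1.0
  C: 4.338/2.169 = 2.0
  H: 12.996/2.169 = 5.99
Empirical formula: C2H6O

C2H6O


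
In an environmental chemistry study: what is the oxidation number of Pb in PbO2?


x + 2(-2) = 0, so x = +4
Oxidation number: +4

+4


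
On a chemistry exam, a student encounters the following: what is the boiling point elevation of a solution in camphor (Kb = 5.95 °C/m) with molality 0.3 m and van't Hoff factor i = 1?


ΔTb = Kb × m × i
= 5.95 × 0.3 × 1
= 1.785 °C

1.785 °C


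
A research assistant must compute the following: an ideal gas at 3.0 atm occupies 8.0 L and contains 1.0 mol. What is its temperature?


PV = nRT  (R = 0.08206 L·atm/(mol·K))
T = PV/(nR) = 3.0×8.0/(1.0×0.08206)
= 24.00/0.082060
= 292.47 K

292.47 K


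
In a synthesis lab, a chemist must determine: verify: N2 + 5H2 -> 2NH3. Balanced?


Equation: N2 + 5H2 -> 2NH3
Check atoms: H: 10≠6, N: 2=2
Not balanced

No, not balanced


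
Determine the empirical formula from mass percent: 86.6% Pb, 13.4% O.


Assume 100 g sample. Moles of each element:
  Pb: 86.6/207.2 = 0.418 mol
  O: 13.4/16.0 = 0.838 mol
Divide by smallest (0.418):
  Pb: 0.418/0.418 = 1.0
  O: 0.838/0.418 = 2.0
Empirical formula: PbO2

PbO2


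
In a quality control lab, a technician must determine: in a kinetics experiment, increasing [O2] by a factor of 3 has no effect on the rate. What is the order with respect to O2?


rate ∝ [O2]^n
rate ∝ [O2]^0
Order in O2: 0

0


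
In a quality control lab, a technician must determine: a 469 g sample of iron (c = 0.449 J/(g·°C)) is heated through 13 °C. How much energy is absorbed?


q = mcΔT = 469 × 0.449 × 13
= 2737.55 J

2737.55 J


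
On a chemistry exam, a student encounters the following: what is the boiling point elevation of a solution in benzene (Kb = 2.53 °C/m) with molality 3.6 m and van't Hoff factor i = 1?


ΔTb = Kb × m × i
= 2.53 × 3.6 × 1
= 9.108 °C

9.108 °C


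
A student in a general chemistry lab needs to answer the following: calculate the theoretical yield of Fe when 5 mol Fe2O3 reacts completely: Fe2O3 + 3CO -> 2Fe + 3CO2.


Mole ratio Fe:Fe2O3 = 2:1
n(Fe) = 5 × 2/1 = 10.000 mol
mass = 10.000 × 55.85 = 558.5 g

558.5 g


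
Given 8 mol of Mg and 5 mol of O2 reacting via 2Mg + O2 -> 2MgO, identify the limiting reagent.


Mole ratio available / coefficient:
  Mg: 8/2 = 4.000
  O2: 5/1 = 5.000
Smaller ratio is limiting.

Mg


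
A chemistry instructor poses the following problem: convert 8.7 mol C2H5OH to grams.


M(C2H5OH) = 46.07 g/mol
mass = n × M = 8.7 × 46.07 = 400.81 g

400.81 g


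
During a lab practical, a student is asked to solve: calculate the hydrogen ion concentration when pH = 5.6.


[H+] = 10^(-pH) = 10^(-5.6)
= 2.51×10^-6 M

2.51×10^-6 M


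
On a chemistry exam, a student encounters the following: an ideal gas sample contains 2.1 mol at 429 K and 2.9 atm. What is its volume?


PV = nRT  (R = 0.08206 L·atm/(mol·K))
V = nRT/P = 2.1×0.08206×429/2.9
= 25.492 L

25.492 L


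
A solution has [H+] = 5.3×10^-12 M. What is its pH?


pH = -log10([H+]) = -log10(5.3×10^-12)
= 12 - log10(5.3)
= 12 - 0.72
= 11.28

11.28


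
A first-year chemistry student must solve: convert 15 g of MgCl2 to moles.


M(MgCl2) = 95.21 g/mol
n = mass/M = 15/95.21 = 0.1575 mol

0.1575 mol


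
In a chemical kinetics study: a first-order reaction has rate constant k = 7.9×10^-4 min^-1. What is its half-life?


t½ = ln2/k = 0.693147/(7.9×10^-4 min^-1)
= 877.4 min

877.4 min


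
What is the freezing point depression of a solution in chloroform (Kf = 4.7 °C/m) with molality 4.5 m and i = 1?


ΔTf = Kf × m × i
= 4.7 × 4.5 × 1
= 21.15 °C

21.15 °C


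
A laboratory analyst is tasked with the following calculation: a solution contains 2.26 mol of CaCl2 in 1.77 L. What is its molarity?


M = n/V = 2.26/1.77 = 1.277 mol/L

1.277 M


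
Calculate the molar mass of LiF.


M(LiF) = 1×6.94 + 1×19.0
= 6.94 + 19.0
= 25.94 g/mol

25.94 g/mol


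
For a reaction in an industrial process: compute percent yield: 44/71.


% yield = actual/theoretical × 100
= 44/71 × 100
= 61.97%

61.97%


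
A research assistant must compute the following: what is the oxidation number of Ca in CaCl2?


Group 2 metal: +2
Oxidation number: +2

+2


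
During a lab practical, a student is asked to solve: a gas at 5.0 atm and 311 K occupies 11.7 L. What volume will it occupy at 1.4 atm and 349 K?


P1V1/T1 = P2V2/T2
V2 = P1V1T2/(T1P2)
= 5.0×11.7×349/(311×1.4)
= 46.891 L

46.891 L


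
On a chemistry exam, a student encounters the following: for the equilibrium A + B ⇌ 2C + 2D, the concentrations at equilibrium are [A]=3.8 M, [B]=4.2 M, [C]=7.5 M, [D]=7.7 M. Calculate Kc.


Kc = [C]^2[D]^2/([A][B])
= (7.5^2 × 7.7^2)/(3.8^1 × 4.2^1)
= 3335.0625/15.96
= 209.0

209.0


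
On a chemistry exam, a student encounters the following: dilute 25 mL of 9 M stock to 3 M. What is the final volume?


C1V1 = C2V2
9 × 25 = 3 × V2
V2 = 225/3 = 75.0 mL

75.0 mL


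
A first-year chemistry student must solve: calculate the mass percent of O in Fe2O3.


M(Fe2O3) = 2×55.85 + 3×16.0 = 159.70 g/mol
Mass of O = 3 × 16.0 = 48.00 g/mol
% O = 48.00/159.70 × 100 = 30.06%

30.06%


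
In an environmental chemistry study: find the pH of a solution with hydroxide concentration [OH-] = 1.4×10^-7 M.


pOH = -log10([OH-]) = -log10(1.4×10^-7)
= 7 - log10(1.4) = 6.85
pH = 14 - pOH = 14 - 6.85 = 7.15

7.15


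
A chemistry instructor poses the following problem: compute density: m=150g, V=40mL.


ρ = mass/volume
= 150/40
= 3.75 g/mL

3.75 g/mL


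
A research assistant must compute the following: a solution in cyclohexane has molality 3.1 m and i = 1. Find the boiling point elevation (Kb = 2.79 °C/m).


ΔTb = Kb × m × i
= 2.79 × 3.1 × 1
= 8.649 °C

8.649 °C


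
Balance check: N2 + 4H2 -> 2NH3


Equation: N2 + 4H2 -> 2NH3
Check atoms: H: 8≠6, N: 2=2
Not balanced

No, not balanced


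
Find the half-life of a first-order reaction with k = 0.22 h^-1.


t½ = ln2/k = 0.693147/(0.22 h^-1)
= 3.151 h

3.151 h


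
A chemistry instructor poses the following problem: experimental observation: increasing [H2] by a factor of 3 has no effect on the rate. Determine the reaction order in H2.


rate ∝ [H2]^n
rate ∝ [H2]^0
Order in H2: 0

0


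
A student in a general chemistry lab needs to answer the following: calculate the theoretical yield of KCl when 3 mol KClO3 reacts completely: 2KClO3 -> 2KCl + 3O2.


Mole ratio KCl:KClO3 = 2:2
n(KCl) = 3 × 2/2 = 3.000 mol
mass = 3.000 × 74.55 = 223.65 g

223.65 g


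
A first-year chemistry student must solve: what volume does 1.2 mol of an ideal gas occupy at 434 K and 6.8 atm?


PV = nRT  (R = 0.08206 L·atm/(mol·K))
V = nRT/P = 1.2×0.08206×434/6.8
= 6.285 L

6.285 L


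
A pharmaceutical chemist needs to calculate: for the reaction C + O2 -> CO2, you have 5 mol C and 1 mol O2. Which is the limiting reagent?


Mole ratio available / coefficient:
  C: 5/1 = 5.000
  O2: 1/1 = 1.000
Smaller ratio is limiting.

O2


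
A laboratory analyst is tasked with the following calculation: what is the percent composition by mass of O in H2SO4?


M(H2SO4) = 2×1.008 + 1×32.07 + 4×16.0 = 98.086 g/mol
Mass of O = 4 × 16.0 = 64.00 g/mol
% O = 64.00/98.086 × 100 = 65.25%

65.25%


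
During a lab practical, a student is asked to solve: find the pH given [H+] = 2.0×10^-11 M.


pH = -log10([H+]) = -log10(2.0×10^-11)
= 11 - log10(2.0)
= 11 - 0.3
= 10.7

10.7


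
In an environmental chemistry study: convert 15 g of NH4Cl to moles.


M(NH4Cl) = 53.49 g/mol
n = mass/M = 15/53.49 = 0.2804 mol

0.2804 mol


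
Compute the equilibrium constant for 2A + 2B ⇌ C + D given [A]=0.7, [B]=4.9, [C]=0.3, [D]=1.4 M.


Kc = [C][D]/([A]^2[B]^2)
= (0.3^1 × 1.4^1)/(0.7^2 × 4.9^2)
= 0.42/11.7649
= 0.03570

0.03570


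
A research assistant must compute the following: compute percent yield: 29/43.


% yield = actual/theoretical × 100
= 29/43 × 100
= 67.44%

67.44%


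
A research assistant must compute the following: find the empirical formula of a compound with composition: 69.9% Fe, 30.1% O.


Assume 100 g sample. Moles of each element:
  Fe: 69.9/55.85 = 1.252 mol
  O: 30.1/16.0 = 1.881 mol
Divide by smallest (1.252):
  Fe: 1.252/1.252 = 1.0
  O: 1.881/1.252 = 1.5
Multiply all ratios by 2 to obtain whole numbers.
Empirical formula: Fe2O3

Fe2O3


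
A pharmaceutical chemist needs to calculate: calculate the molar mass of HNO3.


M(HNO3) = 1×1.008 + 1×14.01 + 3×16.0
= 1.01 + 14.01 + 48.0
= 63.02 g/mol

63.02 g/mol


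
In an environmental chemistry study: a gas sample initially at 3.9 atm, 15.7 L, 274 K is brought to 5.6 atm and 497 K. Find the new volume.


P1V1/T1 = P2V2/T2
V2 = P1V1T2/(T1P2)
= 3.9×15.7×497/(274×5.6)
= 19.833 L

19.833 L


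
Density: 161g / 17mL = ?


ρ = mass/volume
= 161/17
= 9.471 g/mL

9.471 g/mL


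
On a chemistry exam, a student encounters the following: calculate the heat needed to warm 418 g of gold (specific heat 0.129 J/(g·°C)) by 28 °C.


q = mcΔT = 418 × 0.129 × 28
= 1509.82 J

1509.82 J


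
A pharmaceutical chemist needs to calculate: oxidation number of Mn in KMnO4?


(+1) + x + 4(-2) = 0, so x = +7
Oxidation number: +7

+7


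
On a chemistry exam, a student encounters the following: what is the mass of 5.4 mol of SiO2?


M(SiO2) = 60.09 g/mol
mass = n × M = 5.4 × 60.09 = 324.49 g

324.49 g


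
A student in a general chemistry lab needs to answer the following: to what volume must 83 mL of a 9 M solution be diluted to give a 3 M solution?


C1V1 = C2V2
9 × 83 = 3 × V2
V2 = 747/3 = 249.0 mL

249.0 mL


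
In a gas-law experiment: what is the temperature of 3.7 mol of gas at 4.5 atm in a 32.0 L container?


PV = nRT  (R = 0.08206 L·atm/(mol·K))
T = PV/(nR) = 4.5×32.0/(3.7×0.08206)
= 144.00/0.303622
= 474.27 K

474.27 K


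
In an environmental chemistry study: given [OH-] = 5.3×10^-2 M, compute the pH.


pOH = -log10([OH-]) = -log10(5.3×10^-2)
= 2 - log10(5.3) = 1.28
pH = 14 - pOH = 14 - 1.28 = 12.72

12.72


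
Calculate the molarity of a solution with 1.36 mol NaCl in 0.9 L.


M = n/V = 1.36/0.9 = 1.511 mol/L

1.511 M


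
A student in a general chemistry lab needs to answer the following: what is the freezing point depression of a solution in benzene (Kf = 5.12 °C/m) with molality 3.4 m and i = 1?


ΔTf = Kf × m × i
= 5.12 × 3.4 × 1
= 17.408 °C

17.408 °C


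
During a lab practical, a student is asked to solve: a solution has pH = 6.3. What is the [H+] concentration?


[H+] = 10^(-pH) = 10^(-6.3)
= 5.01×10^-7 M

5.01×10^-7 M


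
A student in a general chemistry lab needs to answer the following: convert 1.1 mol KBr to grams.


M(KBr) = 119.0 g/mol
mass = n × M = 1.1 × 119.0 = 130.90 g

130.90 g


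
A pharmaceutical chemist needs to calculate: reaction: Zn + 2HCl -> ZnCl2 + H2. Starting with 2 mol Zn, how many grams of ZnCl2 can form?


Mole ratio ZnCl2:Zn = 1:1
n(ZnCl2) = 2 × 1/1 = 2.000 mol
mass = 2.000 × 136.28 = 272.56 g

272.56 g


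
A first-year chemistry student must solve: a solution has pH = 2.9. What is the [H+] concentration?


[H+] = 10^(-pH) = 10^(-2.9)
= 1.26×10^-3 M

1.26×10^-3 M


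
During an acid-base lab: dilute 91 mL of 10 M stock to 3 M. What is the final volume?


C1V1 = C2V2
10 × 91 = 3 × V2
V2 = 910/3 = 303.33 mL

303.33 mL


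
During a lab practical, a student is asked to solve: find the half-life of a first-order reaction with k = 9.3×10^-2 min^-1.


t½ = ln2/k = 0.693147/(9.3×10^-2 min^-1)
= 7.453 min

7.453 min


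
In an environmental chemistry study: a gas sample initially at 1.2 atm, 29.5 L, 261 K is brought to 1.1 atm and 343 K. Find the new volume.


P1V1/T1 = P2V2/T2
V2 = P1V1T2/(T1P2)
= 1.2×29.5×343/(261×1.1)
= 42.293 L

42.293 L


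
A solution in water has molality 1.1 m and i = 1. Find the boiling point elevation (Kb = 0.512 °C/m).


ΔTb = Kb × m × i
= 0.512 × 1.1 × 1
= 0.5632 °C

0.5632 °C


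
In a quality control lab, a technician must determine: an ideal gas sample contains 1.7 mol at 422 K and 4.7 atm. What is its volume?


PV = nRT  (R = 0.08206 L·atm/(mol·K))
V = nRT/P = 1.7×0.08206×422/4.7
= 12.525 L

12.525 L


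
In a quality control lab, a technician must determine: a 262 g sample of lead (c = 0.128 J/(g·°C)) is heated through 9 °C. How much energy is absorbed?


q = mcΔT = 262 × 0.128 × 9
= 301.82 J

301.82 J


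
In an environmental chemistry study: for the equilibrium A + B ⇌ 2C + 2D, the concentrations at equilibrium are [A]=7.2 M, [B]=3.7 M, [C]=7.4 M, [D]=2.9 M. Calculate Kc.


Kc = [C]^2[D]^2/([A][B])
= (7.4^2 × 2.9^2)/(7.2^1 × 3.7^1)
= 460.5316/26.64
= 17.29

17.29


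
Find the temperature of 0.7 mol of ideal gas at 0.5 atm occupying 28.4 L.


PV = nRT  (R = 0.08206 L·atm/(mol·K))
T = PV/(nR) = 0.5×28.4/(0.7×0.08206)
= 14.20/0.057442
= 247.21 K

247.21 K


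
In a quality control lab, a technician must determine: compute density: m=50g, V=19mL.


ρ = mass/volume
= 50/19
= 2.632 g/mL

2.632 g/mL


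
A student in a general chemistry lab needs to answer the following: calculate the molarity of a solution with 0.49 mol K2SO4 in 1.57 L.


M = n/V = 0.49/1.57 = 0.312 mol/L

0.312 M


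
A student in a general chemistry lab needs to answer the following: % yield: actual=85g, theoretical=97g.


% yield = actual/theoretical × 100
= 85/97 × 100
= 87.63%

87.63%


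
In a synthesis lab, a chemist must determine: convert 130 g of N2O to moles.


M(N2O) = 44.02 g/mol
n = mass/M = 130/44.02 = 2.9532 mol

2.9532 mol


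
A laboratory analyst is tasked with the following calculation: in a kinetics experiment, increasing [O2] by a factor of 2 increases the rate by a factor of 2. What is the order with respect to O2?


rate ∝ [O2]^n
2^n = 2 → n = 1
Order in O2: 1

1


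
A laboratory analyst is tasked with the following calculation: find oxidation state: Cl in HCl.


halide: -1
Oxidation number: -1

-1


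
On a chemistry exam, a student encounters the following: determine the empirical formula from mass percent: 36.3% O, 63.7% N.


Assume 100 g sample. Moles of each element:
  O: 36.3/16.0 = 2.269 mol
  N: 63.7/14.01 = 4.547 mol
Divide by smallest (2.269):
  O: 2.269/2.269 = 1.0
  N: 4.547/2.269 = 2.0
Empirical formula: N2O

N2O


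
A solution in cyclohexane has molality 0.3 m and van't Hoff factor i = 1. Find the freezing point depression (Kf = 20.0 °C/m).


ΔTf = Kf × m × i
= 20.0 × 0.3 × 1
= 6.0 °C

6.0 °C


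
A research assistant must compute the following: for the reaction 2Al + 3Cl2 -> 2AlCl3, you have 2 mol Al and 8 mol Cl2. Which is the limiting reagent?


Mole ratio available / coefficient:
  Al: 2/2 = 1.000
  Cl2: 8/3 = 2.667
Smaller ratio is limiting.

Al


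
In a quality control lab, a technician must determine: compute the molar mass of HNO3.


M(HNO3) = 1×1.008 + 1×14.01 + 3×16.0
= 1.01 + 14.01 + 48.0
= 63.02 g/mol

63.02 g/mol


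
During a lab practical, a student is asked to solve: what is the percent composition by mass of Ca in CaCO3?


M(CaCO3) = 1×40.08 + 1×12.01 + 3×16.0 = 100.09 g/mol
Mass of Ca = 1 × 40.08 = 40.08 g/mol
% Ca = 40.08/100.09 × 100 = 40.04%

40.04%


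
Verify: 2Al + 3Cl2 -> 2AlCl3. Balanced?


Equation: 2Al + 3Cl2 -> 2AlCl3
Check atoms: Al: 2=2, Cl: 6=6
Balanced

Yes, balanced


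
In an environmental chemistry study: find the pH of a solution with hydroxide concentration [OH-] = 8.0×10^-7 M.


pOH = -log10([OH-]) = -log10(8.0×10^-7)
= 7 - log10(8.0) = 6.1
pH = 14 - pOH = 14 - 6.1 = 7.9

7.9


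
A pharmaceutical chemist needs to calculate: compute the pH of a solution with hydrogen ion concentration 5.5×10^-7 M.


pH = -log10([H+]) = -log10(5.5×10^-7)
= 7 - log10(5.5)
= 7 - 0.74
= 6.26

6.26


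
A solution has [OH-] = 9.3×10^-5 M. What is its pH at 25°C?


pOH = -log10([OH-]) = -log10(9.3×10^-5)
= 5 - log10(9.3) = 4.03
pH = 14 - pOH = 14 - 4.03 = 9.97

9.97


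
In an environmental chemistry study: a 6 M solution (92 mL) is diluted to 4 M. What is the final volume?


C1V1 = C2V2
6 × 92 = 4 × V2
V2 = 552/4 = 138.0 mL

138.0 mL


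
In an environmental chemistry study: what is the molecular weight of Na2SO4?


M(Na2SO4) = 2×22.99 + 1×32.07 + 4×16.0
= 45.98 + 32.07 + 64.0
= 142.05 g/mol

142.05 g/mol


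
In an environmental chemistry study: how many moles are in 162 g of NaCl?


M(NaCl) = 58.44 g/mol
n = mass/M = 162/58.44 = 2.7721 mol

2.7721 mol


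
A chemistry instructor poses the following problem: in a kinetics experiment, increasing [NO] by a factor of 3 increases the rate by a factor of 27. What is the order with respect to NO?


rate ∝ [NO]^n
3^n = 27 → n = 3
Order in NO: 3

3


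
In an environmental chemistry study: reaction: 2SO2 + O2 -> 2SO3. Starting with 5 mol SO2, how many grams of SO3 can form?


Mole ratio SO3:SO2 = 2:2
n(SO3) = 5 × 2/2 = 5.000 mol
mass = 5.000 × 80.07 = 400.35 g

400.35 g


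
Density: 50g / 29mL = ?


ρ = mass/volume
= 50/29
= 1.724 g/mL

1.724 g/mL


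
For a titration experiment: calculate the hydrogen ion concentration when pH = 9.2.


[H+] = 10^(-pH) = 10^(-9.2)
= 6.31×10^-10 M

6.31×10^-10 M


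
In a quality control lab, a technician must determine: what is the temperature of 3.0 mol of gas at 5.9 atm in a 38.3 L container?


PV = nRT  (R = 0.08206 L·atm/(mol·K))
T = PV/(nR) = 5.9×38.3/(3.0×0.08206)
= 225.97/0.246180
= 917.91 K

917.91 K


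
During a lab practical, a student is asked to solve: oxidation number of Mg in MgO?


Group 2 metal: +2
Oxidation number: +2

+2


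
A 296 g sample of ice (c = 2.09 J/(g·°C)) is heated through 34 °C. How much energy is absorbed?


q = mcΔT = 296 × 2.09 × 34
= 21033.76 J

21033.76 J


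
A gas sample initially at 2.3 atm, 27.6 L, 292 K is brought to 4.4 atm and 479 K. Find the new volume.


P1V1/T1 = P2V2/T2
V2 = P1V1T2/(T1P2)
= 2.3×27.6×479/(292×4.4)
= 23.667 L

23.667 L


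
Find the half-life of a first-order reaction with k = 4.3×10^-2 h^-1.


t½ = ln2/k = 0.693147/(4.3×10^-2 h^-1)
= 16.12 h

16.12 h


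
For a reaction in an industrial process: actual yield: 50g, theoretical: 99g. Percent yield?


% yield = actual/theoretical × 100
= 50/99 × 100
= 50.51%

50.51%


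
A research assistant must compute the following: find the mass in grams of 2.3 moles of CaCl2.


M(CaCl2) = 110.98 g/mol
mass = n × M = 2.3 × 110.98 = 255.25 g

255.25 g


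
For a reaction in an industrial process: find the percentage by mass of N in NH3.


M(NH3) = 1×14.01 + 3×1.008 = 17.034 g/mol
Mass of N = 1 × 14.01 = 14.01 g/mol
% N = 14.01/17.034 × 100 = 82.25%

82.25%


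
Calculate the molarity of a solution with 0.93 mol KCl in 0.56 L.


M = n/V = 0.93/0.56 = 1.661 mol/L

1.661 M


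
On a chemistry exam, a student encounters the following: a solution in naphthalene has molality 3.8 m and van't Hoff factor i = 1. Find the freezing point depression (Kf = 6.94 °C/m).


ΔTf = Kf × m × i
= 6.94 × 3.8 × 1
= 26.372 °C

26.372 °C


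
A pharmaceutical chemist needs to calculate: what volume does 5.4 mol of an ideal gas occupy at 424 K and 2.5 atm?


PV = nRT  (R = 0.08206 L·atm/(mol·K))
V = nRT/P = 5.4×0.08206×424/2.5
= 75.154 L

75.154 L


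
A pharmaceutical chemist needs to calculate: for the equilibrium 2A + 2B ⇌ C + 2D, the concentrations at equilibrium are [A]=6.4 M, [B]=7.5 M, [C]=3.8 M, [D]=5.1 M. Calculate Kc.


Kc = [C][D]^2/([A]^2[B]^2)
= (3.8^1 × 5.1^2)/(6.4^2 × 7.5^2)
= 98.838/2304
= 0.04290

0.04290


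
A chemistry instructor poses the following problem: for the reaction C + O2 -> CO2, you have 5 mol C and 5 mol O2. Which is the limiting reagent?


Mole ratio available / coefficient:
  C: 5/1 = 5.000
  O2: 5/1 = 5.000
Smaller ratio is limiting.

neither (stoichiometric); C and O2 are fully consumed


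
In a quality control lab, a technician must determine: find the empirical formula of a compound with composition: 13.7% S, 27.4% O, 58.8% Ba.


Assume 100 g sample. Moles of each element:
  S: 13.7/32.07 = 0.427 mol
  O: 27.4/16.0 = 1.712 mol
  Ba: 58.8/137.33 = 0.428 mol
Divide by smallest (0.427):
  S: 0.427/0.427 = 1.0
  O: 1.712/0.427 = 4.01
  Ba: 0.428/0.427 = 1.0
Empirical formula: BaSO4

BaSO4


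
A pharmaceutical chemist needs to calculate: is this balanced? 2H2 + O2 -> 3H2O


Equation: 2H2 + O2 -> 3H2O
Check atoms: H: 4≠6, O: 2≠3
Not balanced

No, not balanced


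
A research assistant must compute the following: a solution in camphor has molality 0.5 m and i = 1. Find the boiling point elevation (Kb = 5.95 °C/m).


ΔTb = Kb × m × i
= 5.95 × 0.5 × 1
= 2.975 °C

2.975 °C


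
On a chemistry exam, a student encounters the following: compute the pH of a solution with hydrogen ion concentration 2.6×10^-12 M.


pH = -log10([H+]) = -log10(2.6×10^-12)
= 12 - log10(2.6)
= 12 - 0.41
= 11.59

11.59


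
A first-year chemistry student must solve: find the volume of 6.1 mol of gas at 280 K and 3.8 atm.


PV = nRT  (R = 0.08206 L·atm/(mol·K))
V = nRT/P = 6.1×0.08206×280/3.8
= 36.884 L

36.884 L


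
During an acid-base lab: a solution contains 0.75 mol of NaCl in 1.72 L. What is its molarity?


M = n/V = 0.75/1.72 = 0.436 mol/L

0.436 M


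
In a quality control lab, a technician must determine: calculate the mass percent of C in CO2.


M(CO2) = 1×12.01 + 2×16.0 = 44.01 g/mol
Mass of C = 1 × 12.01 = 12.01 g/mol
% C = 12.01/44.01 × 100 = 27.29%

27.29%


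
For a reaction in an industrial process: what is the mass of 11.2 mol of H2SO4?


M(H2SO4) = 98.09 g/mol
mass = n × M = 11.2 × 98.09 = 1098.61 g

1098.61 g


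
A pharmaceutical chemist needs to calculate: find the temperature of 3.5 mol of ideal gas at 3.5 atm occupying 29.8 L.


PV = nRT  (R = 0.08206 L·atm/(mol·K))
T = PV/(nR) = 3.5×29.8/(3.5×0.08206)
= 104.30/0.287210
= 363.15 K

363.15 K


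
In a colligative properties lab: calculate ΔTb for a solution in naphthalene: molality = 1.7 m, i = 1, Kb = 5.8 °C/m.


ΔTb = Kb × m × i
= 5.8 × 1.7 × 1
= 9.86 °C

9.86 °C


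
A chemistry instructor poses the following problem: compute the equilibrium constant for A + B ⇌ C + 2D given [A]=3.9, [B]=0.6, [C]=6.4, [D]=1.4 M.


Kc = [C][D]^2/([A][B])
= (6.4^1 × 1.4^2)/(3.9^1 × 0.6^1)
= 12.544/2.34
= 5.361

5.361


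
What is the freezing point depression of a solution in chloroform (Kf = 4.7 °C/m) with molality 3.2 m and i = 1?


ΔTf = Kf × m × i
= 4.7 × 3.2 × 1
= 15.04 °C

15.04 °C


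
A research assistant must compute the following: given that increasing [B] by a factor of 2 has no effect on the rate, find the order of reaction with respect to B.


rate ∝ [B]^n
rate ∝ [B]^0
Order in B: 0

0


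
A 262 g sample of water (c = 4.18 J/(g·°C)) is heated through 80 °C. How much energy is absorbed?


q = mcΔT = 262 × 4.18 × 80
= 87612.80 J

87612.80 J


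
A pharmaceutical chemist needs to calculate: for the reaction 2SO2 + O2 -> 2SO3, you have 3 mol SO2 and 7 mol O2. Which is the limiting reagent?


Mole ratio available / coefficient:
  SO2: 3/2 = 1.500
  O2: 7/1 = 7.000
Smaller ratio is limiting.

SO2


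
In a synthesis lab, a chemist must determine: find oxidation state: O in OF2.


F is always -1; 2(-1) + x = 0, so O = +2
Oxidation number: +2

+2


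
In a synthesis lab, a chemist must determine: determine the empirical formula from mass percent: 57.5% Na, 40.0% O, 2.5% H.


Assume 100 g sample. Moles of each element:
  Na: 57.5/22.99 = 2.501 mol
  O: 40.0/16.0 = 2.5 mol
  H: 2.5/1.008 = 2.48 mol
Divide by smallest (2.48):
  Na: 2.501/2.48 = 1.01
  O: 2.5/2.48 = 1.01
  H: 2.48/2.48 = 1.0
Empirical formula: NaOH

NaOH


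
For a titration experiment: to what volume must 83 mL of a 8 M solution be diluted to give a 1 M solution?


C1V1 = C2V2
8 × 83 = 1 × V2
V2 = 664/1 = 664.0 mL

664.0 mL


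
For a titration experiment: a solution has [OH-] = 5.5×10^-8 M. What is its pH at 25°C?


pOH = -log10([OH-]) = -log10(5.5×10^-8)
= 8 - log10(5.5) = 7.26
pH = 14 - pOH = 14 - 7.26 = 6.74

6.74


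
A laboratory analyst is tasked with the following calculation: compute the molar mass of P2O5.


M(P2O5) = 2×30.97 + 5×16.0
= 61.94 + 80.0
= 141.94 g/mol

141.94 g/mol


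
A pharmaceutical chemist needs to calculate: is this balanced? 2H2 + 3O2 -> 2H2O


Equation: 2H2 + 3O2 -> 2H2O
Check atoms: H: 4=4, O: 6≠2
Not balanced

No, not balanced


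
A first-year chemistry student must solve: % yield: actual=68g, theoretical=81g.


% yield = actual/theoretical × 100
= 68/81 × 100
= 83.95%

83.95%


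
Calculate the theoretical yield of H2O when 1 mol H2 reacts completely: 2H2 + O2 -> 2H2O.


Mole ratio H2O:H2 = 2:2
n(H2O) = 1 × 2/2 = 1.000 mol
mass = 1.000 × 18.02 = 18.02 g

18.02 g


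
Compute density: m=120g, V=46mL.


ρ = mass/volume
= 120/46
= 2.609 g/mL

2.609 g/mL


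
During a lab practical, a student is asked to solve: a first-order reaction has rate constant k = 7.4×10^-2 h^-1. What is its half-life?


t½ = ln2/k = 0.693147/(7.4×10^-2 h^-1)
= 9.367 h

9.367 h


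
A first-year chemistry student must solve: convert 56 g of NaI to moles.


M(NaI) = 149.89 g/mol
n = mass/M = 56/149.89 = 0.3736 mol

0.3736 mol


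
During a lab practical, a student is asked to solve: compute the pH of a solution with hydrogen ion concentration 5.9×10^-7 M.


pH = -log10([H+]) = -log10(5.9×10^-7)
= 7 - log10(5.9)
= 7 - 0.77
= 6.23

6.23


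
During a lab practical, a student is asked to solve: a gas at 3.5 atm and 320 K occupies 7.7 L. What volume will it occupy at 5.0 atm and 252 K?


P1V1/T1 = P2V2/T2
V2 = P1V1T2/(T1P2)
= 3.5×7.7×252/(320×5.0)
= 4.245 L

4.245 L


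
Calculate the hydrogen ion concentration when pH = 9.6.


[H+] = 10^(-pH) = 10^(-9.6)
= 2.51×10^-10 M

2.51×10^-10 M


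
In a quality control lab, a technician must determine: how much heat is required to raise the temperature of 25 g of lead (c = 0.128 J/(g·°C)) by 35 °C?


q = mcΔT = 25 × 0.128 × 35
= 112.00 J

112.00 J


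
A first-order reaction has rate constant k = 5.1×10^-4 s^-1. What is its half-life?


t½ = ln2/k = 0.693147/(5.1×10^-4 s^-1)
= 1359 s

1359 s


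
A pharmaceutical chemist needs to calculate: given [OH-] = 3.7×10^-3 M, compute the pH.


pOH = -log10([OH-]) = -log10(3.7×10^-3)
= 3 - log10(3.7) = 2.43
pH = 14 - pOH = 14 - 2.43 = 11.57

11.57


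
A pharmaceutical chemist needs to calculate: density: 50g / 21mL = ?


ρ = mass/volume
= 50/21
= 2.381 g/mL

2.381 g/mL


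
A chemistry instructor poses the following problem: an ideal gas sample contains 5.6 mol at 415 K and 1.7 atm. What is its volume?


PV = nRT  (R = 0.08206 L·atm/(mol·K))
V = nRT/P = 5.6×0.08206×415/1.7
= 112.181 L

112.181 L


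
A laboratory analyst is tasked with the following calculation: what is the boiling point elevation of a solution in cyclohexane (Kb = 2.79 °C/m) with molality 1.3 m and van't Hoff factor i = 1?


ΔTb = Kb × m × i
= 2.79 × 1.3 × 1
= 3.627 °C

3.627 °C


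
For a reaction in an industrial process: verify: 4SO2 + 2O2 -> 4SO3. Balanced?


Equation: 4SO2 + 2O2 -> 4SO3
Check atoms: O: 12=12, S: 4=4
Balanced

Yes, balanced


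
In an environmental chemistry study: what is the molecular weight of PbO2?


M(PbO2) = 1×207.2 + 2×16.0
= 207.2 + 32.0
= 239.2 g/mol

239.2 g/mol


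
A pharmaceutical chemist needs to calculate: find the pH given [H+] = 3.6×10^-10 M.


pH = -log10([H+]) = -log10(3.6×10^-10)
= 10 - log10(3.6)
= 10 - 0.56
= 9.44

9.44


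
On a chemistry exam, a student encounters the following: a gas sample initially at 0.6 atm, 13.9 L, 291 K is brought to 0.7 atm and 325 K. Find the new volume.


P1V1/T1 = P2V2/T2
V2 = P1V1T2/(T1P2)
= 0.6×13.9×325/(291×0.7)
= 13.306 L

13.306 L


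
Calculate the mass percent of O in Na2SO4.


M(Na2SO4) = 2×22.99 + 1×32.07 + 4×16.0 = 142.05 g/mol
Mass of O = 4 × 16.0 = 64.00 g/mol
% O = 64.00/142.05 × 100 = 45.05%

45.05%


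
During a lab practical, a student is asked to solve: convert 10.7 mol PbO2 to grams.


M(PbO2) = 239.2 g/mol
mass = n × M = 10.7 × 239.2 = 2559.44 g

2559.44 g


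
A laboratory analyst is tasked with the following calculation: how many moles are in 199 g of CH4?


M(CH4) = 16.04 g/mol
n = mass/M = 199/16.04 = 12.4065 mol

12.4065 mol


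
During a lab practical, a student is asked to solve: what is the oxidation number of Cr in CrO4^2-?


x + 4(-2) = -2, so x = +6
Oxidation number: +6

+6


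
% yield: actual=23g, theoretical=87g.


% yield = actual/theoretical × 100
= 23/87 × 100
= 26.44%

26.44%


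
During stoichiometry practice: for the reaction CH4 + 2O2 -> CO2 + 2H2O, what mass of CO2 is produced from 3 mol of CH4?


Mole ratio CO2:CH4 = 1:1
n(CO2) = 3 × 1/1 = 3.000 mol
mass = 3.000 × 44.01 = 132.03 g

132.03 g


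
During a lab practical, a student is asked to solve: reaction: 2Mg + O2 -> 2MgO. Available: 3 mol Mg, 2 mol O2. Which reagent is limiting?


Mole ratio available / coefficient:
  Mg: 3/2 = 1.500
  O2: 2/1 = 2.000
Smaller ratio is limiting.

Mg


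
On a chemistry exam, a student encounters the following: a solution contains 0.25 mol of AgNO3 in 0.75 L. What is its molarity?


M = n/V = 0.25/0.75 = 0.333 mol/L

0.333 M


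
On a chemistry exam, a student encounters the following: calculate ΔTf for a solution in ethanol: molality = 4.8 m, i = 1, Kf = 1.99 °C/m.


ΔTf = Kf × m × i
= 1.99 × 4.8 × 1
= 9.552 °C

9.552 °C


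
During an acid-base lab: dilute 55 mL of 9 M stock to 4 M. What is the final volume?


C1V1 = C2V2
9 × 55 = 4 × V2
V2 = 495/4 = 123.75 mL

123.75 mL


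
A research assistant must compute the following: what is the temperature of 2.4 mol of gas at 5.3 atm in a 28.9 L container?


PV = nRT  (R = 0.08206 L·atm/(mol·K))
T = PV/(nR) = 5.3×28.9/(2.4×0.08206)
= 153.17/0.196944
= 777.73 K

777.73 K


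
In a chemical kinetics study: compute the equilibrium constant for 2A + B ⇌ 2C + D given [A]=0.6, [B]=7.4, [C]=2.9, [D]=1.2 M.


Kc = [C]^2[D]/([A]^2[B])
= (2.9^2 × 1.2^1)/(0.6^2 × 7.4^1)
= 10.092/2.664
= 3.788

3.788


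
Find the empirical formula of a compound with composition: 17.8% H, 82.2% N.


Assume 100 g sample. Moles of each element:
  H: 17.8/1.008 = 17.659 mol
  N: 82.2/14.01 = 5.867 mol
Divide by smallest (5.867):
  H: 17.659/5.867 = 3.01
  N: 5.867/5.867 = 1.0
Empirical formula: NH3

NH3


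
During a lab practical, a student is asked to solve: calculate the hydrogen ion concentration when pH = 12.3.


[H+] = 10^(-pH) = 10^(-12.3)
= 5.01×10^-13 M

5.01×10^-13 M


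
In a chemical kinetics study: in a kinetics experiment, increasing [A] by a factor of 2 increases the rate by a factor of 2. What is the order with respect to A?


rate ∝ [A]^n
2^n = 2 → n = 1
Order in A: 1

1


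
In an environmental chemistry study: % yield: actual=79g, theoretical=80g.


% yield = actual/theoretical × 100
= 79/80 × 100
= 98.75%

98.75%


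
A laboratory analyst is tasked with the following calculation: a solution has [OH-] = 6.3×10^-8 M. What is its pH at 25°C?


pOH = -log10([OH-]) = -log10(6.3×10^-8)
= 8 - log10(6.3) = 7.2
pH = 14 - pOH = 14 - 7.2 = 6.8

6.8


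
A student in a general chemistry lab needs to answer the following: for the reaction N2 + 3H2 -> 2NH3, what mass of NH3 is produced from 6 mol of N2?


Mole ratio NH3:N2 = 2:1
n(NH3) = 6 × 2/1 = 12.000 mol
mass = 12.000 × 17.03 = 204.36 g

204.36 g


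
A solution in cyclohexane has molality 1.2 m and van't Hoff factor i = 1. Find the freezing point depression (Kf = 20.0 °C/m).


ΔTf = Kf × m × i
= 20.0 × 1.2 × 1
= 24.0 °C

24.0 °C


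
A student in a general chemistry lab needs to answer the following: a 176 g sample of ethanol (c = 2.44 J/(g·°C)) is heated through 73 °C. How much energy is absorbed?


q = mcΔT = 176 × 2.44 × 73
= 31349.12 J

31349.12 J


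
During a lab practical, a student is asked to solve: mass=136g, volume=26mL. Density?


ρ = mass/volume
= 136/26
= 5.231 g/mL

5.231 g/mL


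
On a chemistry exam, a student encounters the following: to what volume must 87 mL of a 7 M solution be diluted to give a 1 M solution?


C1V1 = C2V2
7 × 87 = 1 × V2
V2 = 609/1 = 609.0 mL

609.0 mL


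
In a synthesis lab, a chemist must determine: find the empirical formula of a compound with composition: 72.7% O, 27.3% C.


Assume 100 g sample. Moles of each element:
  O: 72.7/16.0 = 4.544 mol
  C: 27.3/12.01 = 2.273 mol
Divide by smallest (2.273):
  O: 4.544/2.273 = 2.0
  C: 2.273/2.273 = 1.0
Empirical formula: CO2

CO2


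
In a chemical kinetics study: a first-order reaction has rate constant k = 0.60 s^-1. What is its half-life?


t½ = ln2/k = 0.693147/(0.60 s^-1)
= 1.155 s

1.155 s


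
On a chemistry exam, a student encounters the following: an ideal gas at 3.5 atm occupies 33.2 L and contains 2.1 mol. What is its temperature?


PV = nRT  (R = 0.08206 L·atm/(mol·K))
T = PV/(nR) = 3.5×33.2/(2.1×0.08206)
= 116.20/0.172326
= 674.30 K

674.30 K


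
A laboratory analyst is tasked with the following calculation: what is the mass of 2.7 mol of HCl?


M(HCl) = 36.46 g/mol
mass = n × M = 2.7 × 36.46 = 98.44 g

98.44 g


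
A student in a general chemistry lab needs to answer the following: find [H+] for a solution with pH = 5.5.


[H+] = 10^(-pH) = 10^(-5.5)
= 3.16×10^-6 M

3.16×10^-6 M


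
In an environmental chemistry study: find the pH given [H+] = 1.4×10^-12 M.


pH = -log10([H+]) = -log10(1.4×10^-12)
= 12 - log10(1.4)
= 12 - 0.15
= 11.85

11.85


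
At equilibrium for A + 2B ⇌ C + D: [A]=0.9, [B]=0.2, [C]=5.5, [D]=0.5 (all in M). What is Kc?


Kc = [C][D]/([A][B]^2)
= (5.5^1 × 0.5^1)/(0.9^1 × 0.2^2)
= 2.75/0.036
= 76.39

76.39


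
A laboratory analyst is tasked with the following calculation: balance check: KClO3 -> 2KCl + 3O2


Equation: KClO3 -> 2KCl + 3O2
Check atoms: Cl: 1≠2, K: 1≠2, O: 3≠6
Not balanced

No, not balanced


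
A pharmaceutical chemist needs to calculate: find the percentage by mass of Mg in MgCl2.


M(MgCl2) = 1×24.31 + 2×35.45 = 95.21 g/mol
Mass of Mg = 1 × 24.31 = 24.31 g/mol
% Mg = 24.31/95.21 × 100 = 25.53%

25.53%


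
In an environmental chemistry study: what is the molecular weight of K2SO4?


M(K2SO4) = 2×39.1 + 1×32.07 + 4×16.0
= 78.2 + 32.07 + 64.0
= 174.27 g/mol

174.27 g/mol


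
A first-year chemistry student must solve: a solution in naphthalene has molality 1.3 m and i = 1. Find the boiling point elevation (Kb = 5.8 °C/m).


ΔTb = Kb × m × i
= 5.8 × 1.3 × 1
= 7.54 °C

7.54 °C
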